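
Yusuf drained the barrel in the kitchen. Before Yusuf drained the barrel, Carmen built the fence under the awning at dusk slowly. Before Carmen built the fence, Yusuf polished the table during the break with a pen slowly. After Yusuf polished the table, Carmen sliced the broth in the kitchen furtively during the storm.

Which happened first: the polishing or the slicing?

The connectives place the polishing before the slicing.

the polishing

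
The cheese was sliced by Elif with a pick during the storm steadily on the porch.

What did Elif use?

a pick

'with a pick' marks the instrument of the slicing event.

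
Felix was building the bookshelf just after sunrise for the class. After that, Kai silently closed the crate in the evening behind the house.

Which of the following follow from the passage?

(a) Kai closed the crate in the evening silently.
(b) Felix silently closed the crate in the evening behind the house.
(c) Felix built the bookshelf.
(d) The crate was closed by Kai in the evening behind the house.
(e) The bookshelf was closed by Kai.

(a), (d)

(a) Entailed — the original entails any weakening of itself; this just drops 'behind the house'.
(b) Not entailed — the passage has Kai closing the crate, not Felix.
(c) Not entailed — 'was building' is progressive on an accomplishment; it does not entail the completed 'built'.
(d) Entailed — dropping 'silently' leaves a sub-description the original still satisfies.
(e) Not entailed — Kai closed the crate, not the bookshelf; the bookshelf belongs to the building event.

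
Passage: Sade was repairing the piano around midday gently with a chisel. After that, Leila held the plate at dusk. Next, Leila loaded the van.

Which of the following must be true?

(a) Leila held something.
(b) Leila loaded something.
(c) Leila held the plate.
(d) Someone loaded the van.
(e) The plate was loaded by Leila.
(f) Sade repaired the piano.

(a), (b), (c), (d)

(a) Entailed — this follows by dropping conjuncts from the holding event's description.
(b) Entailed — this follows by dropping conjuncts from the loading event's description.
(c) Entailed — this follows by dropping conjuncts from the holding event's description.
(d) Entailed — this follows by dropping conjuncts from the loading event's description.
(e) Not entailed — Leila loaded the van, not the plate; the plate belongs to the holding event.
(f) Not entailed — 'was repairing' is progressive on an accomplishment; it does not entail the completed 'repaired'.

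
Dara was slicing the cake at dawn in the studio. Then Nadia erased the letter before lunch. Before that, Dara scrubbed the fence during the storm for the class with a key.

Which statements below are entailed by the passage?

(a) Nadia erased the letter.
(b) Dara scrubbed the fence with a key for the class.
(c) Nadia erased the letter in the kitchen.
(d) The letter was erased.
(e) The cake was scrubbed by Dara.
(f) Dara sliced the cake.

(a), (b), (d)

(a) Entailed — the original entails any weakening of itself; this just drops 'before lunch'.
(b) Entailed — every conjunct here is already in the original scrubbing event.
(c) Not entailed — 'in the kitchen' adds information not in the original event.
(d) Entailed — every conjunct here is already in the original erasing event.
(e) Not entailed — Dara scrubbed the fence, not the cake; the cake belongs to the slicing event.
(f) Not entailed — 'was slicing' is progressive on an accomplishment; it does not entail the completed 'sliced'.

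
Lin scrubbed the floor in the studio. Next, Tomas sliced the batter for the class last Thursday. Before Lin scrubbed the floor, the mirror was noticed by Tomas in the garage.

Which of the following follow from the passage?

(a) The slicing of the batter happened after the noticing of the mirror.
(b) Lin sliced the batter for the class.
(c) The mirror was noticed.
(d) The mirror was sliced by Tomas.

(a), (c)

(a) Entailed — the narrative places the noticing before the slicing.
(b) Not entailed — the passage has Tomas slicing the batter, not Lin.
(c) Entailed — every conjunct here is already in the original noticing event.
(d) Not entailed — Tomas sliced the batter, not the mirror; the mirror belongs to the noticing event.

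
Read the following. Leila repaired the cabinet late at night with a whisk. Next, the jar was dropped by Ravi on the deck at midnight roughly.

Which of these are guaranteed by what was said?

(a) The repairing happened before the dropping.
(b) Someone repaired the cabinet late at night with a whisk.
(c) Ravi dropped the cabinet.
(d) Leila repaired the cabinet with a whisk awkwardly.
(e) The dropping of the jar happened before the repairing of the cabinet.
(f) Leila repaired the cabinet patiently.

(a), (b)

(a) Entailed — the narrative places the repairing before the dropping.
(b) Entailed — this follows by dropping conjuncts from the repairing event's description.
(c) Not entailed — Ravi dropped the jar, not the cabinet; the cabinet belongs to the repairing event.
(d) Not entailed — 'awkwardly' adds information not in the original event.
(e) Not entailed — the narrative places the repairing before the dropping, not after.
(f) Not entailed — 'patiently' adds information not in the original event.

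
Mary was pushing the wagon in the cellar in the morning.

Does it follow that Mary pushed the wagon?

'push' is atelic; if Mary was pushing the wagon, then Mary pushed the wagon (for some time).

yes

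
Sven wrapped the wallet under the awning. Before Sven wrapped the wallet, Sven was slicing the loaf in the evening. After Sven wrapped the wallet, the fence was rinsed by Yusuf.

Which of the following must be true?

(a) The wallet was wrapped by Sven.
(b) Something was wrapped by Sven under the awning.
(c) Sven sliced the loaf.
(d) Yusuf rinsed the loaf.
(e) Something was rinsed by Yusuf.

(a) Entailed — this follows by dropping conjuncts from the wrapping event's description.
(b) Entailed — every conjunct here is already in the original wrapping event.
(c) Not entailed — 'was slicing' is progressive on an accomplishment; it does not entail the completed 'sliced'.
(d) Not entailed — Yusuf rinsed the fence, not the loaf; the loaf belongs to the slicing event.
(e) Entailed — generalizing the patient leaves a sub-description the original still satisfies.

(a), (b), (e)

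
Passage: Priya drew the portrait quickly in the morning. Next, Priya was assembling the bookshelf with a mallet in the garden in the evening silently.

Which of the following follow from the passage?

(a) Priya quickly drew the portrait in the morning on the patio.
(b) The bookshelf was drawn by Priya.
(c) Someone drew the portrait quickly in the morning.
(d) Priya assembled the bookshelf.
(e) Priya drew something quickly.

(c), (e)

(a) Not entailed — 'on the patio' adds information not in the original event.
(b) Not entailed — Priya drew the portrait, not the bookshelf; the bookshelf belongs to the assembling event.
(c) Entailed — every conjunct here is already in the original drawing event.
(d) Not entailed — 'was assembling' is progressive on an accomplishment; it does not entail the completed 'assembled'.
(e) Entailed — the original entails any weakening of itself; this just drops 'in the morning' and generalizes the patient.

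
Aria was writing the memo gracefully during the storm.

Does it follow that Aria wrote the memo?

'was writing' is progressive; for an accomplishment like 'write the memo', it doesn't entail completion.

no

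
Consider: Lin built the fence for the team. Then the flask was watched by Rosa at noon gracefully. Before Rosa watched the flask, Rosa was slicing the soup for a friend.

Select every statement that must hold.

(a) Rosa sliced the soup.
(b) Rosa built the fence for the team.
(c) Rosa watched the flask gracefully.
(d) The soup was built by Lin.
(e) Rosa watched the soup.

(c)

(a) Not entailed — 'was slicing' is progressive on an accomplishment; it does not entail the completed 'sliced'.
(b) Not entailed — the passage has Lin building the fence, not Rosa.
(c) Entailed — the original entails any weakening of itself; this just drops 'at noon'.
(d) Not entailed — Lin built the fence, not the soup; the soup belongs to the slicing event.
(e) Not entailed — Rosa watched the flask, not the soup; the soup belongs to the slicing event.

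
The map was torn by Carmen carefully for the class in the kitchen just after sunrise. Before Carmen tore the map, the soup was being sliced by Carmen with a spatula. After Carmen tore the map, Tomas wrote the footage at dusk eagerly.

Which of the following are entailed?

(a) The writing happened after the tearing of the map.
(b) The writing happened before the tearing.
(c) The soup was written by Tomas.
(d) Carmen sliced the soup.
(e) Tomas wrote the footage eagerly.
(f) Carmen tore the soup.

(a) Entailed — the narrative places the tearing before the writing.
(b) Not entailed — the narrative places the tearing before the writing, not after.
(c) Not entailed — Tomas wrote the footage, not the soup; the soup belongs to the slicing event.
(d) Not entailed — 'was slicing' is progressive on an accomplishment; it does not entail the completed 'sliced'.
(e) Entailed — the original entails any weakening of itself; this just drops 'at dusk'.
(f) Not entailed — Carmen tore the map, not the soup; the soup belongs to the slicing event.

(a), (e)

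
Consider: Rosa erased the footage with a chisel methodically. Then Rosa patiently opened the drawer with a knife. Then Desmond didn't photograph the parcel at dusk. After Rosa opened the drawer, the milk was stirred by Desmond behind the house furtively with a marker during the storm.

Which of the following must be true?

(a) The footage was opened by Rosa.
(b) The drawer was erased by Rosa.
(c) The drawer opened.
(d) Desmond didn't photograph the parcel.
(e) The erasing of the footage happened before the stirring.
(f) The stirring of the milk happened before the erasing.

(c), (e)

(a) Not entailed — Rosa opened the drawer, not the footage; the footage belongs to the erasing event.
(b) Not entailed — Rosa erased the footage, not the drawer; the drawer belongs to the opening event.
(c) Entailed — 'Rosa opened the drawer' is causative; it entails the inchoative 'the drawer opened'.
(d) Not entailed — dropping 'at dusk' under negation is not valid — the original leaves open that Desmond photographed the parcel some other way.
(e) Entailed — the narrative places the erasing before the stirring.
(f) Not entailed — the narrative places the erasing before the stirring, not after.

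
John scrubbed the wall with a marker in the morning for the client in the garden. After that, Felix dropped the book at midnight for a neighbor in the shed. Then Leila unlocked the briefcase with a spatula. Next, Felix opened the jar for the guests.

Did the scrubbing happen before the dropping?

The narrative orders the scrubbing before the dropping.

yes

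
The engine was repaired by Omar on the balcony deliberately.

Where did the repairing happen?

on the balcony

'on the balcony' marks the location of the repairing event.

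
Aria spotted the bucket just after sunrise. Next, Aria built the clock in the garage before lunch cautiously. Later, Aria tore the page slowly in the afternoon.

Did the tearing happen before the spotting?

no

The narrative orders the spotting before the tearing.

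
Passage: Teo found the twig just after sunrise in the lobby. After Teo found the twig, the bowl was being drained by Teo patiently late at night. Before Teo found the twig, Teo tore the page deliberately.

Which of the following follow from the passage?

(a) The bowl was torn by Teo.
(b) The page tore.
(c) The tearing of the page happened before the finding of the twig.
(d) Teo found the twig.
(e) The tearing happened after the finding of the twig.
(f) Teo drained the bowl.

(a) Not entailed — Teo tore the page, not the bowl; the bowl belongs to the draining event.
(b) Entailed — 'Teo tore the page' is causative; it entails the inchoative 'the page tore'.
(c) Entailed — the narrative places the tearing before the finding.
(d) Entailed — every conjunct here is already in the original finding event.
(e) Not entailed — the narrative places the tearing before the finding, not after.
(f) Not entailed — 'was draining' is progressive on an accomplishment; it does not entail the completed 'drained'.

(b), (c), (d)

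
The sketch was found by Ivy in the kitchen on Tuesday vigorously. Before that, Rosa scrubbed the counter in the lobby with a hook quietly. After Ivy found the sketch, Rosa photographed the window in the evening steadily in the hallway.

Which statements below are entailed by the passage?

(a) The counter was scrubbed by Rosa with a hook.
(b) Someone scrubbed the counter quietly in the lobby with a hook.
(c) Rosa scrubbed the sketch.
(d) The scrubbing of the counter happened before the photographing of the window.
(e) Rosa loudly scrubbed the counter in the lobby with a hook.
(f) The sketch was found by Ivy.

(a) Entailed — dropping 'in the lobby', 'quietly' leaves a sub-description the original still satisfies.
(b) Entailed — every conjunct here is already in the original scrubbing event.
(c) Not entailed — Rosa scrubbed the counter, not the sketch; the sketch belongs to the finding event.
(d) Entailed — the narrative places the scrubbing before the photographing.
(e) Not entailed — 'loudly' adds a manner not in (and inconsistent with) the original.
(f) Entailed — dropping 'in the kitchen', 'on Tuesday', 'vigorously' leaves a sub-description the original still satisfies.

(a), (b), (d), (f)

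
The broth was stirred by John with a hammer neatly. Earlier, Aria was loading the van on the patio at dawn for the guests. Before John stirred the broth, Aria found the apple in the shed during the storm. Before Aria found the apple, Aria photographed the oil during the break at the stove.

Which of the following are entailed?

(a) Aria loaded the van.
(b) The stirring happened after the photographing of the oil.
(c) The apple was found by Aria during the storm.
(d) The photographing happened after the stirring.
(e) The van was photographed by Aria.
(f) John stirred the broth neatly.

(b), (c), (f)

(a) Not entailed — 'was loading' is progressive on an accomplishment; it does not entail the completed 'loaded'.
(b) Entailed — the narrative places the photographing before the stirring.
(c) Entailed — dropping 'in the shed' leaves a sub-description the original still satisfies.
(d) Not entailed — the narrative places the photographing before the stirring, not after.
(e) Not entailed — Aria photographed the oil, not the van; the van belongs to the loading event.
(f) Entailed — dropping 'with a hammer' leaves a sub-description the original still satisfies.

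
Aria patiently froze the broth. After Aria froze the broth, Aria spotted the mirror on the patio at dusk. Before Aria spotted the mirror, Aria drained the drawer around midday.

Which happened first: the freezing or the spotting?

the freezing

The connectives place the freezing before the spotting.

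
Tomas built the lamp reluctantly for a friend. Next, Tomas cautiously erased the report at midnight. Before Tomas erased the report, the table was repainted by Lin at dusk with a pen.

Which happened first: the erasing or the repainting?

The connectives place the repainting before the erasing.

the repainting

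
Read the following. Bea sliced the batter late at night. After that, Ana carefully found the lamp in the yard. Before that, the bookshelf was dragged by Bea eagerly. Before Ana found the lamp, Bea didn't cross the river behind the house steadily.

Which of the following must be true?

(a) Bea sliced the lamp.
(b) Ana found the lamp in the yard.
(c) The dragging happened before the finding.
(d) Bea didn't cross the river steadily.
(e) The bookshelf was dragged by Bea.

(b), (c), (e)

(a) Not entailed — Bea sliced the batter, not the lamp; the lamp belongs to the finding event.
(b) Entailed — every conjunct here is already in the original finding event.
(c) Entailed — the narrative places the dragging before the finding.
(d) Not entailed — dropping 'behind the house' under negation is not valid — the original leaves open that Bea crossed the river some other way.
(e) Entailed — this follows by dropping conjuncts from the dragging event's description.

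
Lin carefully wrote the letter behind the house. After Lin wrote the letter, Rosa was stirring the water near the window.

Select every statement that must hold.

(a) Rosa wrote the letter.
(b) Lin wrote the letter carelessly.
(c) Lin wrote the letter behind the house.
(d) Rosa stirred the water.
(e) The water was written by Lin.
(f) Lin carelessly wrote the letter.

(a) Not entailed — the passage has Lin writing the letter, not Rosa.
(b) Not entailed — 'carelessly' adds a manner not in (and inconsistent with) the original.
(c) Entailed — the original entails any weakening of itself; this just drops 'carefully'.
(d) Entailed — 'stir' is an activity; 'was stirring' entails that some stirring happened, so 'stirred' holds.
(e) Not entailed — Lin wrote the letter, not the water; the water belongs to the stirring event.
(f) Not entailed — 'carelessly' adds a manner not in (and inconsistent with) the original.

(c), (d)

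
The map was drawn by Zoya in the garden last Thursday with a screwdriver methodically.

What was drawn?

the map

'the map' marks the patient of the drawing event.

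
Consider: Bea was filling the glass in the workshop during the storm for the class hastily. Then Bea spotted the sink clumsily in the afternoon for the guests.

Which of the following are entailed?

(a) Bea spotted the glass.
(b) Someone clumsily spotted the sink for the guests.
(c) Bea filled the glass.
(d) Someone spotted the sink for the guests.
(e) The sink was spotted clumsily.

(a) Not entailed — Bea spotted the sink, not the glass; the glass belongs to the filling event.
(b) Entailed — this follows by dropping conjuncts from the spotting event's description.
(c) Not entailed — 'was filling' is progressive on an accomplishment; it does not entail the completed 'filled'.
(d) Entailed — this follows by dropping conjuncts from the spotting event's description.
(e) Entailed — every conjunct here is already in the original spotting event.

(b), (d), (e)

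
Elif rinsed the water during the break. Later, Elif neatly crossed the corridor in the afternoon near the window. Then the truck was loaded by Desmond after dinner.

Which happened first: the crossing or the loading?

the crossing

The connectives place the crossing before the loading.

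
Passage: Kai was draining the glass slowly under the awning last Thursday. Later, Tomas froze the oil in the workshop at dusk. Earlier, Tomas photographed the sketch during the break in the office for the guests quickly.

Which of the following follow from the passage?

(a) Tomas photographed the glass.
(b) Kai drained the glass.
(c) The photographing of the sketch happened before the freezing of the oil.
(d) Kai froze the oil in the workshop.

(a) Not entailed — Tomas photographed the sketch, not the glass; the glass belongs to the draining event.
(b) Not entailed — 'was draining' is progressive on an accomplishment; it does not entail the completed 'drained'.
(c) Entailed — the narrative places the photographing before the freezing.
(d) Not entailed — the passage has Tomas freezing the oil, not Kai.

(c)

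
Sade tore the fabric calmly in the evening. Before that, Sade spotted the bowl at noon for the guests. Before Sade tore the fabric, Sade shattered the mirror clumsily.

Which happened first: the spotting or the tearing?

The connectives place the spotting before the tearing.

the spotting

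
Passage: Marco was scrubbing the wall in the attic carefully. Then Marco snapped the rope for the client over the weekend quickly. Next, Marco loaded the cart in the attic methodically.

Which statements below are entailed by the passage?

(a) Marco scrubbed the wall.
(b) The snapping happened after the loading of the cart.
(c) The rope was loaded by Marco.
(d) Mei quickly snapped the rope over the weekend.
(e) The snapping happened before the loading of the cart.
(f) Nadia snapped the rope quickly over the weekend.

(a) Entailed — 'scrub' is an activity; 'was scrubbing' entails that some scrubbing happened, so 'scrubbed' holds.
(b) Not entailed — the narrative places the snapping before the loading, not after.
(c) Not entailed — Marco loaded the cart, not the rope; the rope belongs to the snapping event.
(d) Not entailed — the passage has Marco snapping the rope, not Mei.
(e) Entailed — the narrative places the snapping before the loading.
(f) Not entailed — the passage has Marco snapping the rope, not Nadia.

(a), (e)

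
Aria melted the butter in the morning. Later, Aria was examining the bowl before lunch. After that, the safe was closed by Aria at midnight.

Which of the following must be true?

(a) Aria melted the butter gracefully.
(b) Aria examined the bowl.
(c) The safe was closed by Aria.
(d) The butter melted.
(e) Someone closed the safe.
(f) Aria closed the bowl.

(a) Not entailed — 'gracefully' adds information not in the original event.
(b) Entailed — 'examine' is an activity; 'was examining' entails that some examining happened, so 'examined' holds.
(c) Entailed — dropping 'at midnight' leaves a sub-description the original still satisfies.
(d) Entailed — 'Aria melted the butter' is causative; it entails the inchoative 'the butter melted'.
(e) Entailed — every conjunct here is already in the original closing event.
(f) Not entailed — Aria closed the safe, not the bowl; the bowl belongs to the examining event.

(b), (c), (d), (e)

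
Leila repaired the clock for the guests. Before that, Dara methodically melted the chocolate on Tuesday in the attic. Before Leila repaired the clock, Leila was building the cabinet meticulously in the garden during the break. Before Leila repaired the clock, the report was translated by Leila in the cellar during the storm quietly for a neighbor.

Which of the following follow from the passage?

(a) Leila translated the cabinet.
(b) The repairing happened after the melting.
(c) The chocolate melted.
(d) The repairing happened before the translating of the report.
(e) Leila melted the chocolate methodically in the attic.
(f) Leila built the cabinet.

(b), (c)

(a) Not entailed — Leila translated the report, not the cabinet; the cabinet belongs to the building event.
(b) Entailed — the narrative places the melting before the repairing.
(c) Entailed — 'Dara melted the chocolate' is causative; it entails the inchoative 'the chocolate melted'.
(d) Not entailed — the narrative places the translating before the repairing, not after.
(e) Not entailed — the passage has Dara melting the chocolate, not Leila.
(f) Not entailed — 'was building' is progressive on an accomplishment; it does not entail the completed 'built'.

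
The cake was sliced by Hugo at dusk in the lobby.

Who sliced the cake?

'Hugo' marks the agent of the slicing event.

Hugo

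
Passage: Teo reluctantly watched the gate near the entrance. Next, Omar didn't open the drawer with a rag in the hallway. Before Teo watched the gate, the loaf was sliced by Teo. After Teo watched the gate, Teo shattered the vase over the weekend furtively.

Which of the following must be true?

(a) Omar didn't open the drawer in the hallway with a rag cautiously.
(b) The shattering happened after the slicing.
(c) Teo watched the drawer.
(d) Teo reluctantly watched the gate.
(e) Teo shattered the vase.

(a) Entailed — under negation, adding a further restriction is entailed: if no such opening event occurred, none occurred cautiously either.
(b) Entailed — the narrative places the slicing before the shattering.
(c) Not entailed — Teo watched the gate, not the drawer; the drawer belongs to the opening event.
(d) Entailed — this follows by dropping conjuncts from the watching event's description.
(e) Entailed — dropping 'furtively', 'over the weekend' leaves a sub-description the original still satisfies.

(a), (b), (d), (e)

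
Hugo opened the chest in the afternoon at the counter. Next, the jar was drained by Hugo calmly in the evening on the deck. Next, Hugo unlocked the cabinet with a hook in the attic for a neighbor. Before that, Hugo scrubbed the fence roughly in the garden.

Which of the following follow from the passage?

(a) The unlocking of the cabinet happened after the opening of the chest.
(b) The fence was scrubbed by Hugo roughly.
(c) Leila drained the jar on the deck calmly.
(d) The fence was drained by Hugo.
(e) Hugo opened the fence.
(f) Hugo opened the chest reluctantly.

(a) Entailed — the narrative places the opening before the unlocking.
(b) Entailed — every conjunct here is already in the original scrubbing event.
(c) Not entailed — the passage has Hugo draining the jar, not Leila.
(d) Not entailed — Hugo drained the jar, not the fence; the fence belongs to the scrubbing event.
(e) Not entailed — Hugo opened the chest, not the fence; the fence belongs to the scrubbing event.
(f) Not entailed — 'reluctantly' adds information not in the original event.

(a), (b)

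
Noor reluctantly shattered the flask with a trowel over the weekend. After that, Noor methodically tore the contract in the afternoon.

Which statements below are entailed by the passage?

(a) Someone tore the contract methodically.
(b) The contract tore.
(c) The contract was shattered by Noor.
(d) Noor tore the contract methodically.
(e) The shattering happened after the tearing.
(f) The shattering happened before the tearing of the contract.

(a) Entailed — the original entails any weakening of itself; this just drops 'in the afternoon' and generalizes the agent.
(b) Entailed — 'Noor tore the contract' is causative; it entails the inchoative 'the contract tore'.
(c) Not entailed — Noor shattered the flask, not the contract; the contract belongs to the tearing event.
(d) Entailed — dropping 'in the afternoon' leaves a sub-description the original still satisfies.
(e) Not entailed — the narrative places the shattering before the tearing, not after.
(f) Entailed — the narrative places the shattering before the tearing.

(a), (b), (d), (f)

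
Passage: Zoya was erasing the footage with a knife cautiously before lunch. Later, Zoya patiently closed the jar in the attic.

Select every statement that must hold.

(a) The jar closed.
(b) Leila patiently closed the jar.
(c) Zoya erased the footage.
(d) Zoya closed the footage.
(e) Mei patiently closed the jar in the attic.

(a) Entailed — 'Zoya closed the jar' is causative; it entails the inchoative 'the jar closed'.
(b) Not entailed — the passage has Zoya closing the jar, not Leila.
(c) Not entailed — 'was erasing' is progressive on an accomplishment; it does not entail the completed 'erased'.
(d) Not entailed — Zoya closed the jar, not the footage; the footage belongs to the erasing event.
(e) Not entailed — the passage has Zoya closing the jar, not Mei.

(a)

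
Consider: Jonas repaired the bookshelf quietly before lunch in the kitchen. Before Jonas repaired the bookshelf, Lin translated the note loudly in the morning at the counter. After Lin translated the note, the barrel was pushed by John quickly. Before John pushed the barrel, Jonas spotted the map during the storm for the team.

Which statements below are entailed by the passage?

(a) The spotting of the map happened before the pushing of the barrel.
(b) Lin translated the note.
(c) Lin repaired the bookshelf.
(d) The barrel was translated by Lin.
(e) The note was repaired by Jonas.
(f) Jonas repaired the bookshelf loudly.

(a) Entailed — the narrative places the spotting before the pushing.
(b) Entailed — every conjunct here is already in the original translating event.
(c) Not entailed — the passage has Jonas repairing the bookshelf, not Lin.
(d) Not entailed — Lin translated the note, not the barrel; the barrel belongs to the pushing event.
(e) Not entailed — Jonas repaired the bookshelf, not the note; the note belongs to the translating event.
(f) Not entailed — 'loudly' adds a manner not in (and inconsistent with) the original.

(a), (b)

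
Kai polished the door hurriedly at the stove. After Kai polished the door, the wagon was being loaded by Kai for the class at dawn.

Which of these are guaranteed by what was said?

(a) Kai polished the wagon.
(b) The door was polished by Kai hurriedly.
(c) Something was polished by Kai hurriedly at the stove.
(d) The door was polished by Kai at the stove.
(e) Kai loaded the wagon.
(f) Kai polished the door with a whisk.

(b), (c), (d)

(a) Not entailed — Kai polished the door, not the wagon; the wagon belongs to the loading event.
(b) Entailed — dropping 'at the stove' leaves a sub-description the original still satisfies.
(c) Entailed — every conjunct here is already in the original polishing event.
(d) Entailed — the original entails any weakening of itself; this just drops 'hurriedly'.
(e) Not entailed — 'was loading' is progressive on an accomplishment; it does not entail the completed 'loaded'.
(f) Not entailed — 'with a whisk' adds information not in the original event.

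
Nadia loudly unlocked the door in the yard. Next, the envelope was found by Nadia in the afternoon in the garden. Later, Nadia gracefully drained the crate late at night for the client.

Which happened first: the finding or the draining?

The connectives place the finding before the draining.

the finding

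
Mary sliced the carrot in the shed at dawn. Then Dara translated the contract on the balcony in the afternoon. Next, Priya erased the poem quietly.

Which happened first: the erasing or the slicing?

the slicing

The connectives place the slicing before the erasing.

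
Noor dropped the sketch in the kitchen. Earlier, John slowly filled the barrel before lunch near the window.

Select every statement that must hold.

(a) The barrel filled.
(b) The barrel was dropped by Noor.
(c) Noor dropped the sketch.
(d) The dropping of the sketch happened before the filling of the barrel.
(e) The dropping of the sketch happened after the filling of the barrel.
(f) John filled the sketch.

(a) Entailed — 'John filled the barrel' is causative; it entails the inchoative 'the barrel filled'.
(b) Not entailed — Noor dropped the sketch, not the barrel; the barrel belongs to the filling event.
(c) Entailed — the original entails any weakening of itself; this just drops 'in the kitchen'.
(d) Not entailed — the narrative places the filling before the dropping, not after.
(e) Entailed — the narrative places the filling before the dropping.
(f) Not entailed — John filled the barrel, not the sketch; the sketch belongs to the dropping event.

(a), (c), (e)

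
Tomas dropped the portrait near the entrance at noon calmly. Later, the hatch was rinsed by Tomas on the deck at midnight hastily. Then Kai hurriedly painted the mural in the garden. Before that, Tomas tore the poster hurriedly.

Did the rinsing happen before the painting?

yes

The narrative orders the rinsing before the painting.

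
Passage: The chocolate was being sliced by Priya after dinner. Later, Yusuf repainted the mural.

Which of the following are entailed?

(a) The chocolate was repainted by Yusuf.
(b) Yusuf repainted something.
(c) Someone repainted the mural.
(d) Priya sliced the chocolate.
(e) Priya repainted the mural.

(a) Not entailed — Yusuf repainted the mural, not the chocolate; the chocolate belongs to the slicing event.
(b) Entailed — this follows by dropping conjuncts from the repainting event's description.
(c) Entailed — this follows by dropping conjuncts from the repainting event's description.
(d) Not entailed — 'was slicing' is progressive on an accomplishment; it does not entail the completed 'sliced'.
(e) Not entailed — the passage has Yusuf repainting the mural, not Priya.

(b), (c)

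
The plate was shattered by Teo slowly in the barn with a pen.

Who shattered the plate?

'Teo' marks the agent of the shattering event.

Teo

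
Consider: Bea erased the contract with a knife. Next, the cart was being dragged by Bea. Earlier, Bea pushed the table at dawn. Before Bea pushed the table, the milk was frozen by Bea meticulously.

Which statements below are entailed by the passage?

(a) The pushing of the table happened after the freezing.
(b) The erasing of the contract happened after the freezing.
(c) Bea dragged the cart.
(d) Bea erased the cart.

(a) Entailed — the narrative places the freezing before the pushing.
(b) Not entailed — the narrative doesn't order the freezing relative to the erasing.
(c) Entailed — 'drag' is an activity; 'was dragging' entails that some dragging happened, so 'dragged' holds.
(d) Not entailed — Bea erased the contract, not the cart; the cart belongs to the dragging event.

(a), (c)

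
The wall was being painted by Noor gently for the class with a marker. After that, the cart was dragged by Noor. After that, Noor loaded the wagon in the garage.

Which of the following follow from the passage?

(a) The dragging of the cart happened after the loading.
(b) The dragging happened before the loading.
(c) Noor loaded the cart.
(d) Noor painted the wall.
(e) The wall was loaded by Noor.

(b)

(a) Not entailed — the narrative places the dragging before the loading, not after.
(b) Entailed — the narrative places the dragging before the loading.
(c) Not entailed — Noor loaded the wagon, not the cart; the cart belongs to the dragging event.
(d) Not entailed — 'was painting' is progressive on an accomplishment; it does not entail the completed 'painted'.
(e) Not entailed — Noor loaded the wagon, not the wall; the wall belongs to the painting event.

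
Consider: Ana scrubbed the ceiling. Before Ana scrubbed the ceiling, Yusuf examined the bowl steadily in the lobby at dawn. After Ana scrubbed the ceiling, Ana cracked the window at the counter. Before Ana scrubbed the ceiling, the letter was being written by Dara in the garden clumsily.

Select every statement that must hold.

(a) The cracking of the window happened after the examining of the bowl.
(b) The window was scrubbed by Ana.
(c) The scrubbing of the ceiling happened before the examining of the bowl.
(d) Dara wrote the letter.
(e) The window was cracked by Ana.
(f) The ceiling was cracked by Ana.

(a) Entailed — the narrative places the examining before the cracking.
(b) Not entailed — Ana scrubbed the ceiling, not the window; the window belongs to the cracking event.
(c) Not entailed — the narrative places the examining before the scrubbing, not after.
(d) Not entailed — 'was writing' is progressive on an accomplishment; it does not entail the completed 'wrote'.
(e) Entailed — dropping 'at the counter' leaves a sub-description the original still satisfies.
(f) Not entailed — Ana cracked the window, not the ceiling; the ceiling belongs to the scrubbing event.

(a), (e)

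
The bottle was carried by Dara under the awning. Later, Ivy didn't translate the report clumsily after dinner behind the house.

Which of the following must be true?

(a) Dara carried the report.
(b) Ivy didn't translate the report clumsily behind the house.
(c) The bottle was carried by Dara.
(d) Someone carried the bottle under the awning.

(a) Not entailed — Dara carried the bottle, not the report; the report belongs to the translating event.
(b) Not entailed — dropping 'after dinner' under negation is not valid — the original leaves open that Ivy translated the report some other way.
(c) Entailed — the original entails any weakening of itself; this just drops 'under the awning'.
(d) Entailed — every conjunct here is already in the original carrying event.

(c), (d)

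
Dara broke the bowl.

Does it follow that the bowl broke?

yes

'Dara broke the bowl' is the causative; it entails the inchoative 'the bowl broke'.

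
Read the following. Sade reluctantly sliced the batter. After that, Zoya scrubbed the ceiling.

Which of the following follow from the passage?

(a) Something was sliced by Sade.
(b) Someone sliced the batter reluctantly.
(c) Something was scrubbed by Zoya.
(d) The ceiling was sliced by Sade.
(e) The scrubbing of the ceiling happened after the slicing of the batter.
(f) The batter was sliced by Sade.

(a), (b), (c), (e), (f)

(a) Entailed — the original entails any weakening of itself; this just drops 'reluctantly' and generalizes the patient.
(b) Entailed — this follows by dropping conjuncts from the slicing event's description.
(c) Entailed — generalizing the patient leaves a sub-description the original still satisfies.
(d) Not entailed — Sade sliced the batter, not the ceiling; the ceiling belongs to the scrubbing event.
(e) Entailed — the narrative places the slicing before the scrubbing.
(f) Entailed — dropping 'reluctantly' leaves a sub-description the original still satisfies.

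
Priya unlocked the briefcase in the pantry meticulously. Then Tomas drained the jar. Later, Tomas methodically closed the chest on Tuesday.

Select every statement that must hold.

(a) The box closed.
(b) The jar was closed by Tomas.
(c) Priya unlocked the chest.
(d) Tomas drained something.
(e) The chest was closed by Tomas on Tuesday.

(a) Not entailed — the chest is what closed, not the box.
(b) Not entailed — Tomas closed the chest, not the jar; the jar belongs to the draining event.
(c) Not entailed — Priya unlocked the briefcase, not the chest; the chest belongs to the closing event.
(d) Entailed — every conjunct here is already in the original draining event.
(e) Entailed — this follows by dropping conjuncts from the closing event's description.

(d), (e)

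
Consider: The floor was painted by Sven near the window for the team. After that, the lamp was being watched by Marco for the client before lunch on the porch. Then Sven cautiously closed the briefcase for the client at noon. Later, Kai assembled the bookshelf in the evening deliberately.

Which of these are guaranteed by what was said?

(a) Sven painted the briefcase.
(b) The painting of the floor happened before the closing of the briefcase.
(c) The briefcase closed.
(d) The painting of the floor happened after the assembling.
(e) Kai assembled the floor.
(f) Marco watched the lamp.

(a) Not entailed — Sven painted the floor, not the briefcase; the briefcase belongs to the closing event.
(b) Entailed — the narrative places the painting before the closing.
(c) Entailed — 'Sven closed the briefcase' is causative; it entails the inchoative 'the briefcase closed'.
(d) Not entailed — the narrative places the painting before the assembling, not after.
(e) Not entailed — Kai assembled the bookshelf, not the floor; the floor belongs to the painting event.
(f) Entailed — 'watch' is an activity; 'was watching' entails that some watching happened, so 'watched' holds.

(b), (c), (f)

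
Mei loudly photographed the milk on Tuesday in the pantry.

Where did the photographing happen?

in the pantry

'in the pantry' marks the location of the photographing event.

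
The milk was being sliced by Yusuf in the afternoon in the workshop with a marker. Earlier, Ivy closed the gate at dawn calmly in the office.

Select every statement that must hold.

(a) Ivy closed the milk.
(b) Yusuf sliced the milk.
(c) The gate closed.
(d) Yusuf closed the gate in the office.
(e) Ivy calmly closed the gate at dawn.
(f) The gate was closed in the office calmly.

(a) Not entailed — Ivy closed the gate, not the milk; the milk belongs to the slicing event.
(b) Not entailed — 'was slicing' is progressive on an accomplishment; it does not entail the completed 'sliced'.
(c) Entailed — 'Ivy closed the gate' is causative; it entails the inchoative 'the gate closed'.
(d) Not entailed — the passage has Ivy closing the gate, not Yusuf.
(e) Entailed — this follows by dropping conjuncts from the closing event's description.
(f) Entailed — this follows by dropping conjuncts from the closing event's description.

(c), (e), (f)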